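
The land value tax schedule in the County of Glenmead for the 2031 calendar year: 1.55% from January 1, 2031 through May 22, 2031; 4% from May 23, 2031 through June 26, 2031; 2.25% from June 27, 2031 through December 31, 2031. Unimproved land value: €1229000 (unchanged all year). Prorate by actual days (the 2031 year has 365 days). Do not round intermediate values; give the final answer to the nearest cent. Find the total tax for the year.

€26367.94

January 1 – May 22, 2031: 142 days at 1.55% → €1229000 × 1.55% × 142/365 = €7411.0384
May 23 – June 26, 2031: 35 days at 4% → €1229000 × 4% × 35/365 = €4713.9726
June 27 – December 31, 2031: 188 days at 2.25% → €1229000 × 2.25% × 188/365 = €14242.9315
Total = €26367.9425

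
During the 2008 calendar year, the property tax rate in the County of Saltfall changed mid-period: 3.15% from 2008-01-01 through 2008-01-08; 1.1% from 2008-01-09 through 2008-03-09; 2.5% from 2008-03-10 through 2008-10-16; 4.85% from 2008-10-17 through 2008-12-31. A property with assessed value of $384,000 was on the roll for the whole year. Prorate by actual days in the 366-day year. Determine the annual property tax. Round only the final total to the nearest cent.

$10,632.39

2008-01-01 to 2008-01-08: 8 days at 3.15% → $384,000 × 3.15% × 8/366 = $264.3934
2008-01-09 to 2008-03-09: 61 days at 1.1% → $384,000 × 1.1% × 61/366 = $704.0000
2008-03-10 to 2008-10-16: 221 days at 2.5% → $384,000 × 2.5% × 221/366 = $5,796.7213
2008-10-17 to 2008-12-31: 76 days at 4.85% → $384,000 × 4.85% × 76/366 = $3,867.2787
Total = $10,632.3934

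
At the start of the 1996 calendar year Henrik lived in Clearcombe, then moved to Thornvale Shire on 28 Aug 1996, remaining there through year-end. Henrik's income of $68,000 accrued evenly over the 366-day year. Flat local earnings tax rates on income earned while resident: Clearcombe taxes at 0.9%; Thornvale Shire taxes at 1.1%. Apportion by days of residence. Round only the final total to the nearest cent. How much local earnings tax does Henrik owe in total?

$658.82

Clearcombe, 1 Jan – 27 Aug 1996: 240 days → $68,000 × 0.9% × 240/366 = $401.3115
Thornvale Shire, 28 Aug – 31 Dec 1996: 126 days → $68,000 × 1.1% × 126/366 = $257.5082
Total = $658.8197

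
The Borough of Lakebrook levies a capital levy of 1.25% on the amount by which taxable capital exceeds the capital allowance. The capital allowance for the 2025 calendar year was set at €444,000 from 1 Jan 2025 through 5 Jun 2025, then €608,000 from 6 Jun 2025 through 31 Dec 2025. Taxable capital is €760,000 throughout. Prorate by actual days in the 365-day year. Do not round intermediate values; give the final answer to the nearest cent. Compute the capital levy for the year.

1 Jan – 5 Jun 2025: 156 days, exemption €444,000 → (€760,000 − €444,000) × 1.25% × 156/365 = €1,688.2192
6 Jun – 31 Dec 2025: 209 days, exemption €608,000 → (€760,000 − €608,000) × 1.25% × 209/365 = €1,087.9452
Total = €2,776.1644

€2,776.16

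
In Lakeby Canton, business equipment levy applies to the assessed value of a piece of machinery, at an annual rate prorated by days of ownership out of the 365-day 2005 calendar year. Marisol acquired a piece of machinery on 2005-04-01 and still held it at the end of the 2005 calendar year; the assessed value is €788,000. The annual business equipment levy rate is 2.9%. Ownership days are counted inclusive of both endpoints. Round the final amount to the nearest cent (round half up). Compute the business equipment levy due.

€17,217.26

Days held (2005-04-01 to 2005-12-31): 275 out of 365
Tax = €788,000 × 2.9% × 275/365 = €17,217.2603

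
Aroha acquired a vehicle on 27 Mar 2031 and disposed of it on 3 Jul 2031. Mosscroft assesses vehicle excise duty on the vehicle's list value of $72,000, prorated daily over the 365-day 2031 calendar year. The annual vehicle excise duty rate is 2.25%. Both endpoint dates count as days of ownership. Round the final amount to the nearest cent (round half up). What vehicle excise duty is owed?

$439.40

Days held (27 Mar – 3 Jul 2031): 99 out of 365
Tax = $72,000 × 2.25% × 99/365 = $439.3973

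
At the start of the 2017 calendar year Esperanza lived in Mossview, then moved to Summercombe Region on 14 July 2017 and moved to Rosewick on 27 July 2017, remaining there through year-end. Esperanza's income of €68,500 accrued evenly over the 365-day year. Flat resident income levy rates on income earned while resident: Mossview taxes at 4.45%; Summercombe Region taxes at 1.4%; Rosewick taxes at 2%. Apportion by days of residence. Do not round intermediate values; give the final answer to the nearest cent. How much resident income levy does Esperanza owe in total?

€2,247.36

Mossview, 1 January – 13 July 2017: 194 days → €68,500 × 4.45% × 194/365 = €1,620.1658
Summercombe Region, 14 July – 26 July 2017: 13 days → €68,500 × 1.4% × 13/365 = €34.1562
Rosewick, 27 July – 31 December 2017: 158 days → €68,500 × 2% × 158/365 = €593.0411
Total = €2,247.3630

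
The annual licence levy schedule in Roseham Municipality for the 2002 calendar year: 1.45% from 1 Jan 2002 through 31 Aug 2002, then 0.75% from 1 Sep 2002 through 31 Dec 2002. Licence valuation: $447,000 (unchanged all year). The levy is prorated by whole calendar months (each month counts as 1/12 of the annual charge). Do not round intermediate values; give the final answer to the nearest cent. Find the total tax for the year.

1 Jan – 31 Aug 2002: 8 months at 1.45% → $447,000 × 1.45% × 8/12 = $4,321.0000
1 Sep – 31 Dec 2002: 4 months at 0.75% → $447,000 × 0.75% × 4/12 = $1,117.5000
Total = $5,438.5000

$5,438.50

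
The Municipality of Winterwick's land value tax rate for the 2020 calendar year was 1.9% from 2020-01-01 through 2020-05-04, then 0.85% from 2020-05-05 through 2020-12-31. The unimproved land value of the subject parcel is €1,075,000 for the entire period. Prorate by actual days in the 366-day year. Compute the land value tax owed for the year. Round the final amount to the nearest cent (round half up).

€12,992.52

2020-01-01 to 2020-05-04: 125 days at 1.9% → €1,075,000 × 1.9% × 125/366 = €6,975.7514
2020-05-05 to 2020-12-31: 241 days at 0.85% → €1,075,000 × 0.85% × 241/366 = €6,016.7691
Total = €12,992.5205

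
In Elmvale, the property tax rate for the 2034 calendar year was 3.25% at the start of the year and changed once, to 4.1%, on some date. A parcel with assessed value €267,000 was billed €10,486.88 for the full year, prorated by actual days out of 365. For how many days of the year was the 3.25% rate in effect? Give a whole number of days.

Let d = days at the first rate; then 365 − d days at the second rate.
€267,000 × [3.25%·d + 4.1%·(365−d)] / 365 = €10,486.88
Solving gives d = 74, so the new rate took effect on 16 Mar 2034.

74 days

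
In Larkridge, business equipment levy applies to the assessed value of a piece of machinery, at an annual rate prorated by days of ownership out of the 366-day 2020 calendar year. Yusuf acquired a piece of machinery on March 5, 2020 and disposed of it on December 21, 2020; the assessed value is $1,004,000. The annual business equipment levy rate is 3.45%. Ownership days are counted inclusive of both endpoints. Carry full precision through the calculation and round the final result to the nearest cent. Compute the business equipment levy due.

Days held (March 5 – December 21, 2020): 292 out of 366
Tax = $1,004,000 × 3.45% × 292/366 = $27,634.6885

$27,634.69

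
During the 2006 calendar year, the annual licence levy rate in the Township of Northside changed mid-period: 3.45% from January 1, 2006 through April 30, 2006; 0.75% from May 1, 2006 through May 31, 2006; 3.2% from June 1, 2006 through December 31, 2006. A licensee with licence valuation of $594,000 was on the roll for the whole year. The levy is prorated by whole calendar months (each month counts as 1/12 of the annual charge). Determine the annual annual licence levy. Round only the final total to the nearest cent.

$18,290.25

January 1 – April 30, 2006: 4 months at 3.45% → $594,000 × 3.45% × 4/12 = $6,831.0000
May 1 – May 31, 2006: 1 month at 0.75% → $594,000 × 0.75% × 1/12 = $371.2500
June 1 – December 31, 2006: 7 months at 3.2% → $594,000 × 3.2% × 7/12 = $11,088.0000
Total = $18,290.2500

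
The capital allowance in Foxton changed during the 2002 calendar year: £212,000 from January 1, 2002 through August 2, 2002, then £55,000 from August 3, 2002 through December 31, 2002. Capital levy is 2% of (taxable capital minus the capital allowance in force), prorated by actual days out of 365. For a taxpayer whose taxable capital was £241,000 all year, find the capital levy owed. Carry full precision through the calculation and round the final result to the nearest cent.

January 1 – August 2, 2002: 214 days, exemption £212,000 → (£241,000 − £212,000) × 2% × 214/365 = £340.0548
August 3 – December 31, 2002: 151 days, exemption £55,000 → (£241,000 − £55,000) × 2% × 151/365 = £1,538.9589
Total = £1,879.0137

£1,879.01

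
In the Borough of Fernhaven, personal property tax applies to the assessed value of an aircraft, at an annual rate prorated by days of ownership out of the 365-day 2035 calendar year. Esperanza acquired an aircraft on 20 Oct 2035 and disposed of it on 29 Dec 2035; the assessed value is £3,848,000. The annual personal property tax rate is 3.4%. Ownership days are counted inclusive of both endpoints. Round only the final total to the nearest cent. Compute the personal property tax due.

£25,449.51

Days held (20 Oct – 29 Dec 2035): 71 out of 365
Tax = £3,848,000 × 3.4% × 71/365 = £25,449.5123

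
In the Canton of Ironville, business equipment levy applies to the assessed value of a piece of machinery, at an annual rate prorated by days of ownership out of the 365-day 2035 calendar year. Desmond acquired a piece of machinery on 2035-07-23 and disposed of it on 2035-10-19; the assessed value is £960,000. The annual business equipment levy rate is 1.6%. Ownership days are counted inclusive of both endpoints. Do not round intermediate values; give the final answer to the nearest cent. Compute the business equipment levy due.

Days held (2035-07-23 to 2035-10-19): 89 out of 365
Tax = £960,000 × 1.6% × 89/365 = £3,745.3151

£3,745.32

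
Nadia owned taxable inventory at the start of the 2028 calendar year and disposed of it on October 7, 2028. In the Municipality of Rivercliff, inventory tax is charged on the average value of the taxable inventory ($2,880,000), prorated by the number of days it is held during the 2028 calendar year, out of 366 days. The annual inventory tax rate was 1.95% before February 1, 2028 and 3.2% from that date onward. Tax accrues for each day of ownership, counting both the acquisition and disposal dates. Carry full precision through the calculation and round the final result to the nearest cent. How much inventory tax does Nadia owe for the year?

January 1 – January 31, 2028: 31 days at 1.95% → $2,880,000 × 1.95% × 31/366 = $4,756.7213
February 1 – October 7, 2028: 250 days at 3.2% → $2,880,000 × 3.2% × 250/366 = $62,950.8197
Total = $67,707.5410

$67,707.54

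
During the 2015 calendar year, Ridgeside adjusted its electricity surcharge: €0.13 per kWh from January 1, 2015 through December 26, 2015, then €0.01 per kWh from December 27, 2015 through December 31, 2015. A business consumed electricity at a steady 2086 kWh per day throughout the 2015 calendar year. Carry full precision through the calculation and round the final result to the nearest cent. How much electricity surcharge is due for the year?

January 1 – December 26, 2015: 360 days × 2086 kWh/day = 750,960 kWh at €0.13/kWh → €97,624.80
December 27 – December 31, 2015: 5 days × 2086 kWh/day = 10,430 kWh at €0.01/kWh → €104.30

€97,729.10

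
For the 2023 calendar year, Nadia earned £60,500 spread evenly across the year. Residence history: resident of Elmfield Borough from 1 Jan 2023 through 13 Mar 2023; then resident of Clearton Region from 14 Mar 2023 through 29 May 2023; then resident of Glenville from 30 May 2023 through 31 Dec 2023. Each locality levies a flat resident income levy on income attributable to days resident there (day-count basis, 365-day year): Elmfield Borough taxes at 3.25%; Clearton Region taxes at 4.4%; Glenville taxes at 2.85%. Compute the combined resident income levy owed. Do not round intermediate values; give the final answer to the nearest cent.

Elmfield Borough, 1 Jan – 13 Mar 2023: 72 days → £60,500 × 3.25% × 72/365 = £387.8630
Clearton Region, 14 Mar – 29 May 2023: 77 days → £60,500 × 4.4% × 77/365 = £561.5726
Glenville, 30 May – 31 Dec 2023: 216 days → £60,500 × 2.85% × 216/365 = £1,020.3781
Total = £1,969.8137

£1,969.81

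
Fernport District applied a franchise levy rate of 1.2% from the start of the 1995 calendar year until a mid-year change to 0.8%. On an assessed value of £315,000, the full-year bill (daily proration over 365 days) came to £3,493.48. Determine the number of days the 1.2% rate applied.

Let d = days at the first rate; then 365 − d days at the second rate.
£315,000 × [1.2%·d + 0.8%·(365−d)] / 365 = £3,493.48
Solving gives d = 282, so the new rate took effect on October 10, 1995.

282 days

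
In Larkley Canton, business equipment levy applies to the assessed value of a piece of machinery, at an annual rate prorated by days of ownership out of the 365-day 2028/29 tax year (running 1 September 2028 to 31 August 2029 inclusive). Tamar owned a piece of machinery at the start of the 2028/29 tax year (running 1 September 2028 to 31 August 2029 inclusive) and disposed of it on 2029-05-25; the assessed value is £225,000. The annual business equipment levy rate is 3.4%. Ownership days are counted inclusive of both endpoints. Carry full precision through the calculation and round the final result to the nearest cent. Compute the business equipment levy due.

Days held (2028-09-01 to 2029-05-25): 267 out of 365
Tax = £225,000 × 3.4% × 267/365 = £5,596.0274

£5,596.03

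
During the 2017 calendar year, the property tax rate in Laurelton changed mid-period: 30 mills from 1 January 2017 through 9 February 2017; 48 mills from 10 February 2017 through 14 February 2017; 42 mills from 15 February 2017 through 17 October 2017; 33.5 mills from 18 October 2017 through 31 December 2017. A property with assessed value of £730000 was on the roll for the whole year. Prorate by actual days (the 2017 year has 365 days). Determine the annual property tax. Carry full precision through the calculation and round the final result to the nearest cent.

£28485.00

1 January – 9 February 2017: 40 days at 30 mills → £730000 × 3% × 40/365 = £2400.0000
10 February – 14 February 2017: 5 days at 48 mills → £730000 × 4.8% × 5/365 = £480.0000
15 February – 17 October 2017: 245 days at 42 mills → £730000 × 4.2% × 245/365 = £20580.0000
18 October – 31 December 2017: 75 days at 33.5 mills → £730000 × 3.35% × 75/365 = £5025.0000
Total = £28485.0000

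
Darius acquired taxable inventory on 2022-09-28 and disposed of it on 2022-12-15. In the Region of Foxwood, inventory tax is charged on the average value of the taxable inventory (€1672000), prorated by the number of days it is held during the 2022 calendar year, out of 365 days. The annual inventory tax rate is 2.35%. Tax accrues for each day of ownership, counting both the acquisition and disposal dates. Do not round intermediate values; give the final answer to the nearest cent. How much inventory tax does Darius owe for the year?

Days held (2022-09-28 to 2022-12-15): 79 out of 365
Tax = €1672000 × 2.35% × 79/365 = €8504.2959

€8504.30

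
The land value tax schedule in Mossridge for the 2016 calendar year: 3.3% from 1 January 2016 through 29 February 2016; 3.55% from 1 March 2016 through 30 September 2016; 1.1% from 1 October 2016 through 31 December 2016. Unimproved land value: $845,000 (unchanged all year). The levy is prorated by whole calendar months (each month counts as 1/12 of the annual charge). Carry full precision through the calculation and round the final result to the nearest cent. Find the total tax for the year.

$24,469.79

1 January – 29 February 2016: 2 months at 3.3% → $845,000 × 3.3% × 2/12 = $4,647.5000
1 March – 30 September 2016: 7 months at 3.55% → $845,000 × 3.55% × 7/12 = $17,498.5417
1 October – 31 December 2016: 3 months at 1.1% → $845,000 × 1.1% × 3/12 = $2,323.7500
Total = $24,469.7917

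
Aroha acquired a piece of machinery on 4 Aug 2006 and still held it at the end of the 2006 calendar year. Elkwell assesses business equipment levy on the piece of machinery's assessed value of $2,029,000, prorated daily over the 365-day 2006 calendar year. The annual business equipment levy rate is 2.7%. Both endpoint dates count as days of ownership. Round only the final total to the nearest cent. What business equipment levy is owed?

$22,513.56

Days held (4 Aug – 31 Dec 2006): 150 out of 365
Tax = $2,029,000 × 2.7% × 150/365 = $22,513.5616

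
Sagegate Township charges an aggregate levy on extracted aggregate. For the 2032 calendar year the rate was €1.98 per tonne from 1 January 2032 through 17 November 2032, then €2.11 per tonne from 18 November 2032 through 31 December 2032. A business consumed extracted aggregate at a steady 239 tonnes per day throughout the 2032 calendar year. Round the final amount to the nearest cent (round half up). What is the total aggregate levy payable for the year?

€174,565.60

1 January – 17 November 2032: 322 days × 239 tonnes/day = 76,958 tonnes at €1.98/tonne → €152,376.84
18 November – 31 December 2032: 44 days × 239 tonnes/day = 10,516 tonnes at €2.11/tonne → €22,188.76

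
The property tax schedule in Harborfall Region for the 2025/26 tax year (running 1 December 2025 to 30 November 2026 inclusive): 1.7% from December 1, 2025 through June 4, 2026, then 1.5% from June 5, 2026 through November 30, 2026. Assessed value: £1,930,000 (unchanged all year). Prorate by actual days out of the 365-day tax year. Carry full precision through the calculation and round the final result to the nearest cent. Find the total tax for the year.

£30,917.01

December 1, 2025 – June 4, 2026: 186 days at 1.7% → £1,930,000 × 1.7% × 186/365 = £16,719.6164
June 5 – November 30, 2026: 179 days at 1.5% → £1,930,000 × 1.5% × 179/365 = £14,197.3973
Total = £30,917.0137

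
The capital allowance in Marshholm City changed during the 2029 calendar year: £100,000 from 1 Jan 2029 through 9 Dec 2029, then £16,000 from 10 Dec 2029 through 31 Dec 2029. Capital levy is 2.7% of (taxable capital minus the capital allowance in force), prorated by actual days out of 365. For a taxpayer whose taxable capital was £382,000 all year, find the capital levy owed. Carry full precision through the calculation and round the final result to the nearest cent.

1 Jan – 9 Dec 2029: 343 days, exemption £100,000 → (£382,000 − £100,000) × 2.7% × 343/365 = £7,155.0740
10 Dec – 31 Dec 2029: 22 days, exemption £16,000 → (£382,000 − £16,000) × 2.7% × 22/365 = £595.6274
Total = £7,750.7014

£7,750.70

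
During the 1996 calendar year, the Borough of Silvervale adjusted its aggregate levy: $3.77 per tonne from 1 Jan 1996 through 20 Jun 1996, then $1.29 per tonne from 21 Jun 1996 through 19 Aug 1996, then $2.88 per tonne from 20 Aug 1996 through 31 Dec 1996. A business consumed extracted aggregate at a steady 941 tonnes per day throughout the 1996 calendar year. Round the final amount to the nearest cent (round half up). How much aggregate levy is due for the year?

$1046166.16

1 Jan – 20 Jun 1996: 172 days × 941 tonnes/day = 161,852 tonnes at $3.77/tonne → $610182.04
21 Jun – 19 Aug 1996: 60 days × 941 tonnes/day = 56,460 tonnes at $1.29/tonne → $72833.40
20 Aug – 31 Dec 1996: 134 days × 941 tonnes/day = 126,094 tonnes at $2.88/tonne → $363150.72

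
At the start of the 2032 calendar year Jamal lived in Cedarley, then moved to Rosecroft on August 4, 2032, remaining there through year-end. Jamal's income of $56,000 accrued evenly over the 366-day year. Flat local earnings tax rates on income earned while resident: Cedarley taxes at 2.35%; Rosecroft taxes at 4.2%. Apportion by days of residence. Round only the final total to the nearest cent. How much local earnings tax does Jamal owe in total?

Cedarley, January 1 – August 3, 2032: 216 days → $56,000 × 2.35% × 216/366 = $776.6557
Rosecroft, August 4 – December 31, 2032: 150 days → $56,000 × 4.2% × 150/366 = $963.9344
Total = $1,740.5902

$1,740.59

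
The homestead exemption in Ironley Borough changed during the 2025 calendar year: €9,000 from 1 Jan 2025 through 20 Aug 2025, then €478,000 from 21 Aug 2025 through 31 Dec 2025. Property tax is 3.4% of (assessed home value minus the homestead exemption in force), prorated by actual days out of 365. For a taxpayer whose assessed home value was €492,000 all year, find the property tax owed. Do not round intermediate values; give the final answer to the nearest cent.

1 Jan – 20 Aug 2025: 232 days, exemption €9,000 → (€492,000 − €9,000) × 3.4% × 232/365 = €10,438.0932
21 Aug – 31 Dec 2025: 133 days, exemption €478,000 → (€492,000 − €478,000) × 3.4% × 133/365 = €173.4466
Total = €10,611.5397

€10,611.54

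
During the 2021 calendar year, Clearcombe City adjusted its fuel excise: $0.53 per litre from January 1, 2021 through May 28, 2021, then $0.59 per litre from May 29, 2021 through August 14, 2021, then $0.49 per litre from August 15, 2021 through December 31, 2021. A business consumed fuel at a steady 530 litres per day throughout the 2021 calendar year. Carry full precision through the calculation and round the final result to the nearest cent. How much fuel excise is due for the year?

$102,062.10

January 1 – May 28, 2021: 148 days × 530 litres/day = 78,440 litres at $0.53/litre → $41,573.20
May 29 – August 14, 2021: 78 days × 530 litres/day = 41,340 litres at $0.59/litre → $24,390.60
August 15 – December 31, 2021: 139 days × 530 litres/day = 73,670 litres at $0.49/litre → $36,098.30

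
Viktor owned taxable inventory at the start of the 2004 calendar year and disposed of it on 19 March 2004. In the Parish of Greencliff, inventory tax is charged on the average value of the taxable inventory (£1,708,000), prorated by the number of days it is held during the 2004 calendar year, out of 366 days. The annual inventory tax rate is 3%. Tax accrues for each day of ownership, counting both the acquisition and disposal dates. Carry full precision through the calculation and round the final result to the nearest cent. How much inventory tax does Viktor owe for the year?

Days held (1 January – 19 March 2004): 79 out of 366
Tax = £1,708,000 × 3% × 79/366 = £11,060.0000

£11,060.00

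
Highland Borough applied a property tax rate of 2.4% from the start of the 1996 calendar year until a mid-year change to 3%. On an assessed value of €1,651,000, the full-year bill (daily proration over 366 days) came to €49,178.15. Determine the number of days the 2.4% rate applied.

13 days

Let d = days at the first rate; then 366 − d days at the second rate.
€1,651,000 × [2.4%·d + 3%·(366−d)] / 366 = €49,178.15
Solving gives d = 13, so the new rate took effect on 14 Jan 1996.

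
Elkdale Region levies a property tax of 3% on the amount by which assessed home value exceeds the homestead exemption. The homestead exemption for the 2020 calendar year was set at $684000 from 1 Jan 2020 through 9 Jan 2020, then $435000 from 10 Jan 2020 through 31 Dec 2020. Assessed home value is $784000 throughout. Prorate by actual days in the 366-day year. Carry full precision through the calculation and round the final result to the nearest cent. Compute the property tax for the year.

1 Jan – 9 Jan 2020: 9 days, exemption $684000 → ($784000 − $684000) × 3% × 9/366 = $73.7705
10 Jan – 31 Dec 2020: 357 days, exemption $435000 → ($784000 − $435000) × 3% × 357/366 = $10212.5410
Total = $10286.3115

$10286.31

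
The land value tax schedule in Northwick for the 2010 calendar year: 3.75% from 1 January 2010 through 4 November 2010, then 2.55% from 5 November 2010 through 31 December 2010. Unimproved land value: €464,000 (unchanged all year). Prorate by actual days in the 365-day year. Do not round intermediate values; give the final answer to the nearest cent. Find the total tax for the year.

1 January – 4 November 2010: 308 days at 3.75% → €464,000 × 3.75% × 308/365 = €14,682.7397
5 November – 31 December 2010: 57 days at 2.55% → €464,000 × 2.55% × 57/365 = €1,847.7370
Total = €16,530.4767

€16,530.48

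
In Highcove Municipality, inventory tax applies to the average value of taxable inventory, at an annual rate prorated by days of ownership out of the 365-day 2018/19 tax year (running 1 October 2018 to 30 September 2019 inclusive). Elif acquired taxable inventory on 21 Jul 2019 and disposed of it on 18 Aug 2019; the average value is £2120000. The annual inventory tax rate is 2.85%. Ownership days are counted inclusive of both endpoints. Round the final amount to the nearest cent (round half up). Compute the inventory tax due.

£4800.49

Days held (21 Jul – 18 Aug 2019): 29 out of 365
Tax = £2120000 × 2.85% × 29/365 = £4800.4932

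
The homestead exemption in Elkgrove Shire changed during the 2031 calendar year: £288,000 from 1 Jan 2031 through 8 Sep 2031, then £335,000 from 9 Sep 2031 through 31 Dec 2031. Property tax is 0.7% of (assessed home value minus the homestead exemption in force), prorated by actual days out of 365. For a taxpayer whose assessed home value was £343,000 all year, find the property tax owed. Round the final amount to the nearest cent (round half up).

£282.24

1 Jan – 8 Sep 2031: 251 days, exemption £288,000 → (£343,000 − £288,000) × 0.7% × 251/365 = £264.7534
9 Sep – 31 Dec 2031: 114 days, exemption £335,000 → (£343,000 − £335,000) × 0.7% × 114/365 = £17.4904
Total = £282.2438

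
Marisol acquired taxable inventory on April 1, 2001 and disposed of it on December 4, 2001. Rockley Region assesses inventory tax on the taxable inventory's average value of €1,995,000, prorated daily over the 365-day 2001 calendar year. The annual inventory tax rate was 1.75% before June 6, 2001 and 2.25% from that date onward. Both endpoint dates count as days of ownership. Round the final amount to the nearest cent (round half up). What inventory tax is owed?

April 1 – June 5, 2001: 66 days at 1.75% → €1,995,000 × 1.75% × 66/365 = €6,312.9452
June 6 – December 4, 2001: 182 days at 2.25% → €1,995,000 × 2.25% × 182/365 = €22,382.2603
Total = €28,695.2055

€28,695.21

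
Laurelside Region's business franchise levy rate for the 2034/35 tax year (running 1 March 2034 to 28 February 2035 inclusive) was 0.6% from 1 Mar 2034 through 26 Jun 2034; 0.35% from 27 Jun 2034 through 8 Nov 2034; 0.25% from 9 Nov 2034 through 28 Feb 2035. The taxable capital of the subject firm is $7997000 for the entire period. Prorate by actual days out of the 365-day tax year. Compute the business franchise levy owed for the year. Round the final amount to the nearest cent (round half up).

1 Mar – 26 Jun 2034: 118 days at 0.6% → $7997000 × 0.6% × 118/365 = $15511.9890
27 Jun – 8 Nov 2034: 135 days at 0.35% → $7997000 × 0.35% × 135/365 = $10352.2808
9 Nov 2034 – 28 Feb 2035: 112 days at 0.25% → $7997000 × 0.25% × 112/365 = $6134.6849
Total = $31998.9548

$31998.95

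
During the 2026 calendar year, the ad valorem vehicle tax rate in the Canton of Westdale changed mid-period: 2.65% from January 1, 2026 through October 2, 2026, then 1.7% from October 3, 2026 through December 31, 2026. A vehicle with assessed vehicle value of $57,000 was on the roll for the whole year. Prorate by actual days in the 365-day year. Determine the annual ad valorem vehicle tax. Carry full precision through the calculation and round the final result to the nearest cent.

$1,376.98

January 1 – October 2, 2026: 275 days at 2.65% → $57,000 × 2.65% × 275/365 = $1,138.0479
October 3 – December 31, 2026: 90 days at 1.7% → $57,000 × 1.7% × 90/365 = $238.9315
Total = $1,376.9795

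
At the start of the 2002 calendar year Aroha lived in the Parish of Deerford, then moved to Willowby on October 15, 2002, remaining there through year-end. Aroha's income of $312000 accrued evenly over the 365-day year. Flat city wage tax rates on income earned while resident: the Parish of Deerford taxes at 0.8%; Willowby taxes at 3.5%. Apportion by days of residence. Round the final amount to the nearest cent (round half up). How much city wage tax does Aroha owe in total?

The Parish of Deerford, January 1 – October 14, 2002: 287 days → $312000 × 0.8% × 287/365 = $1962.6082
Willowby, October 15 – December 31, 2002: 78 days → $312000 × 3.5% × 78/365 = $2333.5890
Total = $4296.1973

$4296.20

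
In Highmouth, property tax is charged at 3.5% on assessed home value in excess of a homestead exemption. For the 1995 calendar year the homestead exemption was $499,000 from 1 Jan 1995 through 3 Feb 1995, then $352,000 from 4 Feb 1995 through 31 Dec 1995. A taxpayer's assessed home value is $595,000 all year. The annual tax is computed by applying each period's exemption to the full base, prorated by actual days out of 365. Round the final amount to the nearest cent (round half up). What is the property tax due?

$8,025.74

1 Jan – 3 Feb 1995: 34 days, exemption $499,000 → ($595,000 − $499,000) × 3.5% × 34/365 = $312.9863
4 Feb – 31 Dec 1995: 331 days, exemption $352,000 → ($595,000 − $352,000) × 3.5% × 331/365 = $7,712.7534
Total = $8,025.7397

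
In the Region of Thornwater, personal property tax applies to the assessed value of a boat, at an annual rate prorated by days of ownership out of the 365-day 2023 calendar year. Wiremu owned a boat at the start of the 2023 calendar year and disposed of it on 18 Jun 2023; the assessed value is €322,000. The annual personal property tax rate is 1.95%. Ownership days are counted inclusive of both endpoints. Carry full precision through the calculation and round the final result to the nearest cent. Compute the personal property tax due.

€2,907.26

Days held (1 Jan – 18 Jun 2023): 169 out of 365
Tax = €322,000 × 1.95% × 169/365 = €2,907.2630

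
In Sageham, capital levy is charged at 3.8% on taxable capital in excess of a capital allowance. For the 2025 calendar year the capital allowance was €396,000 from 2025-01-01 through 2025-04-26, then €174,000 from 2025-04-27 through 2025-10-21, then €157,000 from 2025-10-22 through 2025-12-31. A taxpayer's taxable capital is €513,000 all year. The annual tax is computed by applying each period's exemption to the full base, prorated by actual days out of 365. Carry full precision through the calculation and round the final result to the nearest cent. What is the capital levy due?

2025-01-01 to 2025-04-26: 116 days, exemption €396,000 → (€513,000 − €396,000) × 3.8% × 116/365 = €1,412.9753
2025-04-27 to 2025-10-21: 178 days, exemption €174,000 → (€513,000 − €174,000) × 3.8% × 178/365 = €6,282.1808
2025-10-22 to 2025-12-31: 71 days, exemption €157,000 → (€513,000 − €157,000) × 3.8% × 71/365 = €2,631.4740
Total = €10,326.6301

€10,326.63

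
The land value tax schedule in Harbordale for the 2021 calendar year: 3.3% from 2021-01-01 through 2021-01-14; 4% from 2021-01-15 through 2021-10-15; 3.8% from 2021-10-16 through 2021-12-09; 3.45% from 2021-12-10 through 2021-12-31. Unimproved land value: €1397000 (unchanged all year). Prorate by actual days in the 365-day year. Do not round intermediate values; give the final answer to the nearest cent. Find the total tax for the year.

€54620.79

2021-01-01 to 2021-01-14: 14 days at 3.3% → €1397000 × 3.3% × 14/365 = €1768.2575
2021-01-15 to 2021-10-15: 274 days at 4% → €1397000 × 4% × 274/365 = €41948.2740
2021-10-16 to 2021-12-09: 55 days at 3.8% → €1397000 × 3.8% × 55/365 = €7999.2603
2021-12-10 to 2021-12-31: 22 days at 3.45% → €1397000 × 3.45% × 22/365 = €2904.9945
Total = €54620.7863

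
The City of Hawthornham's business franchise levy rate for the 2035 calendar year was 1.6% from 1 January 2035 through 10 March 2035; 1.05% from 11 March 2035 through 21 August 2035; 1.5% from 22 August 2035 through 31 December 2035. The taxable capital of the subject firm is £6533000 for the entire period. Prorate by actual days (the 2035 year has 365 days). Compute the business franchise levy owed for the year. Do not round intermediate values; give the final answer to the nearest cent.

£86020.82

1 January – 10 March 2035: 69 days at 1.6% → £6533000 × 1.6% × 69/365 = £19760.0877
11 March – 21 August 2035: 164 days at 1.05% → £6533000 × 1.05% × 164/365 = £30821.4411
22 August – 31 December 2035: 132 days at 1.5% → £6533000 × 1.5% × 132/365 = £35439.2877
Total = £86020.8164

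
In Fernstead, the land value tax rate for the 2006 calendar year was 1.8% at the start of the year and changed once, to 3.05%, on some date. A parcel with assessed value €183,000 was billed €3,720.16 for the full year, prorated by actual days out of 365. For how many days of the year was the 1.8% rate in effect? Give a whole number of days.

297 days

Let d = days at the first rate; then 365 − d days at the second rate.
€183,000 × [1.8%·d + 3.05%·(365−d)] / 365 = €3,720.16
Solving gives d = 297, so the new rate took effect on 25 Oct 2006.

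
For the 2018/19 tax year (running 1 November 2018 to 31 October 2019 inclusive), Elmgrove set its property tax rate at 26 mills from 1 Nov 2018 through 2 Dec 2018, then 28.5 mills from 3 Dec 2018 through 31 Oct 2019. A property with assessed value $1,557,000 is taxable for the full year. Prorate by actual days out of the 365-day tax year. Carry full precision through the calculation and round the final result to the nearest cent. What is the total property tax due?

1 Nov – 2 Dec 2018: 32 days at 26 mills → $1,557,000 × 2.6% × 32/365 = $3,549.1068
3 Dec 2018 – 31 Oct 2019: 333 days at 28.5 mills → $1,557,000 × 2.85% × 333/365 = $40,484.1329
Total = $44,033.2397

$44,033.24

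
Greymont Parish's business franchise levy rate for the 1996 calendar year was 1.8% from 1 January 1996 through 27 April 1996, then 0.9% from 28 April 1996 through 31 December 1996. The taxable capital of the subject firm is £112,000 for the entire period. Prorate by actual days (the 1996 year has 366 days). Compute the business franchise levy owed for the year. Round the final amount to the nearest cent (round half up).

1 January – 27 April 1996: 118 days at 1.8% → £112,000 × 1.8% × 118/366 = £649.9672
28 April – 31 December 1996: 248 days at 0.9% → £112,000 × 0.9% × 248/366 = £683.0164
Total = £1,332.9836

£1,332.98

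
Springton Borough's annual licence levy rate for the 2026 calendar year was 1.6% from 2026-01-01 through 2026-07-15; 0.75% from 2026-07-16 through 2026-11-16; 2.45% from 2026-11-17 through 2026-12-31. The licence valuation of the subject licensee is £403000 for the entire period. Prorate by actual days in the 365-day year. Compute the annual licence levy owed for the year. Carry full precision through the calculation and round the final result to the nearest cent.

£5706.59

2026-01-01 to 2026-07-15: 196 days at 1.6% → £403000 × 1.6% × 196/365 = £3462.4877
2026-07-16 to 2026-11-16: 124 days at 0.75% → £403000 × 0.75% × 124/365 = £1026.8219
2026-11-17 to 2026-12-31: 45 days at 2.45% → £403000 × 2.45% × 45/365 = £1217.2808
Total = £5706.5904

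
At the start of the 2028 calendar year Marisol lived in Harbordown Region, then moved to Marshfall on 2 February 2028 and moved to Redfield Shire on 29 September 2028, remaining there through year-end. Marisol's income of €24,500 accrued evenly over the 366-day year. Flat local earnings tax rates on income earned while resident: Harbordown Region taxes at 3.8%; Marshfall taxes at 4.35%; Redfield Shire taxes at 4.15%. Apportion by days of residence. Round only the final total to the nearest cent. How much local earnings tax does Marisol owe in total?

€1,041.38

Harbordown Region, 1 January – 1 February 2028: 32 days → €24,500 × 3.8% × 32/366 = €81.3989
Marshfall, 2 February – 28 September 2028: 240 days → €24,500 × 4.35% × 240/366 = €698.8525
Redfield Shire, 29 September – 31 December 2028: 94 days → €24,500 × 4.15% × 94/366 = €261.1325
Total = €1,041.3839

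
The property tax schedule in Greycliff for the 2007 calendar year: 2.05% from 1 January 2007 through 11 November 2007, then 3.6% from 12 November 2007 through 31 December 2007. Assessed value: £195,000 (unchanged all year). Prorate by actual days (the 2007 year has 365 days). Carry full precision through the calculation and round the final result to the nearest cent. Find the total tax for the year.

£4,411.54

1 January – 11 November 2007: 315 days at 2.05% → £195,000 × 2.05% × 315/365 = £3,449.8973
12 November – 31 December 2007: 50 days at 3.6% → £195,000 × 3.6% × 50/365 = £961.6438
Total = £4,411.5411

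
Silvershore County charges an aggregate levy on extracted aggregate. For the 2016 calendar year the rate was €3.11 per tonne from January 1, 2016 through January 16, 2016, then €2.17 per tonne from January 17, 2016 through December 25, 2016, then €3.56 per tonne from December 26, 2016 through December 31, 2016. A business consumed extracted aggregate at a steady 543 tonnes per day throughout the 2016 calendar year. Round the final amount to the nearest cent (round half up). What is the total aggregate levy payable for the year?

January 1 – January 16, 2016: 16 days × 543 tonnes/day = 8,688 tonnes at €3.11/tonne → €27019.68
January 17 – December 25, 2016: 344 days × 543 tonnes/day = 186,792 tonnes at €2.17/tonne → €405338.64
December 26 – December 31, 2016: 6 days × 543 tonnes/day = 3,258 tonnes at €3.56/tonne → €11598.48

€443956.80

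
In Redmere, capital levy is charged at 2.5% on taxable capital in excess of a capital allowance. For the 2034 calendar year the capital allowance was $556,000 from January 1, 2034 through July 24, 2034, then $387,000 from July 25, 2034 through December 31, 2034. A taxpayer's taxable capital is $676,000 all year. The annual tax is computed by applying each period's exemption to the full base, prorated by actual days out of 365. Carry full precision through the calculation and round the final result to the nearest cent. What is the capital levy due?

January 1 – July 24, 2034: 205 days, exemption $556,000 → ($676,000 − $556,000) × 2.5% × 205/365 = $1,684.9315
July 25 – December 31, 2034: 160 days, exemption $387,000 → ($676,000 − $387,000) × 2.5% × 160/365 = $3,167.1233
Total = $4,852.0548

$4,852.05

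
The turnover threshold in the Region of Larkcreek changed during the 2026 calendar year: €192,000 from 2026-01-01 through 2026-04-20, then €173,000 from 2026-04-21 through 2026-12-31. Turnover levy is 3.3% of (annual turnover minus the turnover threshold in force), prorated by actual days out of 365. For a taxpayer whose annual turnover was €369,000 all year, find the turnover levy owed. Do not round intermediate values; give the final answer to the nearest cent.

2026-01-01 to 2026-04-20: 110 days, exemption €192,000 → (€369,000 − €192,000) × 3.3% × 110/365 = €1,760.3014
2026-04-21 to 2026-12-31: 255 days, exemption €173,000 → (€369,000 − €173,000) × 3.3% × 255/365 = €4,518.7397
Total = €6,279.0411

€6,279.04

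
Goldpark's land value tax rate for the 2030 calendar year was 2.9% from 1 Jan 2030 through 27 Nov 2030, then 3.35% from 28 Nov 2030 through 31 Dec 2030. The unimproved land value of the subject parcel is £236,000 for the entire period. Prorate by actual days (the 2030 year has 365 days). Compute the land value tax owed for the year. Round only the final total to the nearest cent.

£6,942.93

1 Jan – 27 Nov 2030: 331 days at 2.9% → £236,000 × 2.9% × 331/365 = £6,206.4767
28 Nov – 31 Dec 2030: 34 days at 3.35% → £236,000 × 3.35% × 34/365 = £736.4493
Total = £6,942.9260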